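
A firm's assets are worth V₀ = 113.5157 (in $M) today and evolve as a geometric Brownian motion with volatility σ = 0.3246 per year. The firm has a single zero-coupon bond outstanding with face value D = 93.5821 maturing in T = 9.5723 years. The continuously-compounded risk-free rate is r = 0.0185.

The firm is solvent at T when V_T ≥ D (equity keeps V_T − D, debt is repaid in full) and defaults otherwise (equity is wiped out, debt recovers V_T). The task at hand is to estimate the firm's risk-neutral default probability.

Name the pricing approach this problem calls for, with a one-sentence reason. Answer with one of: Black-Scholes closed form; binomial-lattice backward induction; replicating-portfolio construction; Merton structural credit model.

Key observation: the asked-for credit quantity lives on the firm's capital structure — asset value, asset volatility, debt face 93.5821 — which is the structural model's domain.

framework: Merton structural credit model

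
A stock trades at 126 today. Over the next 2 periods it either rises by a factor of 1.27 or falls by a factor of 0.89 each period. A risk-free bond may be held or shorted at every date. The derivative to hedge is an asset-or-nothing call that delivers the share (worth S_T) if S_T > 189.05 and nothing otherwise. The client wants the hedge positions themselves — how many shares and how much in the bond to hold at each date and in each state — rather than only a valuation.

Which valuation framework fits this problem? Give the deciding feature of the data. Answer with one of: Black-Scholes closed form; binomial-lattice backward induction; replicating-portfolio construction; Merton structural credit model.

Key observation: the mandate to exhibit the hedge at every date and state singles out the replicating-portfolio construction on the 2-period tree with factors 1.27 and 0.89 from 126.

framework: replicating-portfolio construction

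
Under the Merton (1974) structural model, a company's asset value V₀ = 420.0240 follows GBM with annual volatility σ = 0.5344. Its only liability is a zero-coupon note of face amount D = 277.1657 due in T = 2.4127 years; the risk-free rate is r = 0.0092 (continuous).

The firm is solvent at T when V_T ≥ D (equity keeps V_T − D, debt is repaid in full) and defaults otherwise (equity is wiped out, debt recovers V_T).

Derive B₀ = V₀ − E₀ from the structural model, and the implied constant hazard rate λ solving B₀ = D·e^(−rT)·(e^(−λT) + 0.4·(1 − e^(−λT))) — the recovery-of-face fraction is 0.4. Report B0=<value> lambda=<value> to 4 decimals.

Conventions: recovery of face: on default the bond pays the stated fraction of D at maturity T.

B0=220.3241 lambda=0.1550

With assets at 420.0240 and a single debt payment of 277.1657 at 2.4127 years:
d₁ = [ln(V₀/D) + (r + σ²/2)T] / (σ√T)
   = [ln(420.0240/277.1657) + (0.0092 + 0.5·0.5344²)·2.4127] / (0.5344·√2.4127)
   = [0.415696 + 0.366710] / 0.830076 = 0.942572
d₂ = d₁ − σ√T = 0.942572 − 0.830076 = 0.112495
N(d₁) = 0.827050,  N(d₂) = 0.544785,  e^(−rT) = 0.978048
E₀ = V₀·N(d₁) − D·e^(−rT)·N(d₂)
   = 420.0240·0.827050 − 277.1657·0.978048·0.544785 = 199.699936
B₀ = V₀ − E₀ = 420.0240 − 199.699936 = 220.324064
e^(−λT) = (B₀·e^(rT)/D − 0.4)/(1 − 0.4) = (220.3241·1.022445/277.1657 − 0.4)/0.6 = 0.68793385
λ = −ln(0.68793385)/2.4127 = 0.155039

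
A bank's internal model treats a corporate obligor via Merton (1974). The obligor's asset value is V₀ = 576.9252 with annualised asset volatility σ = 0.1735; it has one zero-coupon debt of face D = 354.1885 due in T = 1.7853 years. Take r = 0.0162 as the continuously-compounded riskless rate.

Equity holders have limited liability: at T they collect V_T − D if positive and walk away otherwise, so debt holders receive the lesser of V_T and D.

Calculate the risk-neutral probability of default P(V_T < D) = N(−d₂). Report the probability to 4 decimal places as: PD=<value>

Equity is a call on the firm's assets struck at D = 354.1885:
d₁ = [ln(V₀/D) + (r + σ²/2)T] / (σ√T)
   = [ln(576.9252/354.1885) + (0.0162 + 0.5·0.1735²)·1.7853] / (0.1735·√1.7853)
   = [0.487883 + 0.055793] / 0.231822 = 2.345228
d₂ = d₁ − σ√T = 2.345228 − 0.231822 = 2.113406
risk-neutral PD = N(−d₂) = N(-2.113406) = 0.017283

PD=0.0173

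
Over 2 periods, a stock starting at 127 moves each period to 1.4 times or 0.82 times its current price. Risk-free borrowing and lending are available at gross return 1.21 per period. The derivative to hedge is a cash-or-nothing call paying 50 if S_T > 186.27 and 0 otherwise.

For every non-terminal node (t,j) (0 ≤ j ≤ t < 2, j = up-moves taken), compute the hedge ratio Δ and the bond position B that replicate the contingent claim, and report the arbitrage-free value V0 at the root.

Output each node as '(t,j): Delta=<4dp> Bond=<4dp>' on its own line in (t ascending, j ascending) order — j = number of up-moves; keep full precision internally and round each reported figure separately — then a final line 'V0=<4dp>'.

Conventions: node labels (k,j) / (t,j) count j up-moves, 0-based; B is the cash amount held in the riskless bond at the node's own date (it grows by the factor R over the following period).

(0,0): Delta=0.3772 Bond=-32.4655
(1,0): Delta=0.0000 Bond=0.0000
(1,1): Delta=0.4849 Bond=-58.4212
V0=15.4409

Under the risk-neutral measure, an up-move has probability p* = (R−d)/(u−d) = 0.6724 and values discount at R = 1.21.
Payoffs at expiry: V(2,0)=0.0000, V(2,1)=0.0000, V(2,2)=50.0000
  t=1,j=0: stock 104.1400 → up 145.7960 (V=0.0000), down 85.3948 (V=0.0000). Price 0.0000; hedge Δ=0.0000, bond B=0.0000.
  t=1,j=1: stock 177.8000 → up 248.9200 (V=50.0000), down 145.7960 (V=0.0000). Price 27.7857; hedge Δ=0.4849, bond B=-58.4212.
  t=0,j=0: stock 127.0000 → up 177.8000 (V=27.7857), down 104.1400 (V=0.0000). Price 15.4409; hedge Δ=0.3772, bond B=-32.4655.
As a check, the time-0 holding Δ(0,0)·S0 + B(0,0) comes to 15.4409 — exactly V0.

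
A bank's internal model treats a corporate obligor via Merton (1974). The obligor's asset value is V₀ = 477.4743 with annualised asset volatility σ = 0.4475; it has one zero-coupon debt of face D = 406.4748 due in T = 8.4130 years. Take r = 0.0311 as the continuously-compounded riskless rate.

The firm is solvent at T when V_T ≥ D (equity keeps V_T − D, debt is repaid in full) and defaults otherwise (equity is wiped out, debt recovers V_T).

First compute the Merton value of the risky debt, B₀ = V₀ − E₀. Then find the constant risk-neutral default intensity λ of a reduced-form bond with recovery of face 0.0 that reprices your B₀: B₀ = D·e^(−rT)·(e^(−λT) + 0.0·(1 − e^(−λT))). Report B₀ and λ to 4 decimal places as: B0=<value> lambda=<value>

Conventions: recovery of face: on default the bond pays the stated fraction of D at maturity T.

B0=195.5002 lambda=0.0559

Apply the equity-as-call identities (strike 406.4748, horizon 8.4130 years):
d₁ = [ln(V₀/D) + (r + σ²/2)T] / (σ√T)
   = [ln(477.4743/406.4748) + (0.0311 + 0.5·0.4475²)·8.4130] / (0.4475·√8.4130)
   = [0.160988 + 1.104022] / 1.297981 = 0.974598
d₂ = d₁ − σ√T = 0.974598 − 1.297981 = -0.323383
N(d₁) = 0.835120,  N(d₂) = 0.373203,  e^(−rT) = 0.769785
E₀ = V₀·N(d₁) − D·e^(−rT)·N(d₂)
   = 477.4743·0.835120 − 406.4748·0.769785·0.373203 = 281.974069
B₀ = V₀ − E₀ = 477.4743 − 281.974069 = 195.500231
e^(−λT) = (B₀·e^(rT)/D − 0)/(1 − 0) = (195.5002·1.299064/406.4748 − 0)/1 = 0.62480465
λ = −ln(0.62480465)/8.4130 = 0.055904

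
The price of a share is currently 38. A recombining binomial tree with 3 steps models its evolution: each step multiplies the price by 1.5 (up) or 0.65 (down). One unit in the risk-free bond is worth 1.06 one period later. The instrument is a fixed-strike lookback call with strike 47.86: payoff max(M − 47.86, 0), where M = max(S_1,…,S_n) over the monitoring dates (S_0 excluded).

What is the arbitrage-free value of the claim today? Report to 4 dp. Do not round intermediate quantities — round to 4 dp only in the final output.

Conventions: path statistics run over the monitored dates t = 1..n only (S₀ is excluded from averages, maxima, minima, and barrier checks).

Set p* = 0.4824 (from d < R < u); the path-dependent value is the discounted p*-expectation over all price paths.
Enumerate all 2^3 = 8 price paths (U = up ×1.5, D = down ×0.65); each path with k up-moves has probability p*^k·(1−p*)^(3−k).
DDD: M=24.7000, payoff=0.0000, prob=0.138708
UDD: M=57.0000, payoff=9.1400, prob=0.129251
DUD: M=37.0500, payoff=0.0000, prob=0.129251
UUD: M=85.5000, payoff=37.6400, prob=0.120438
DDU: M=24.7000, payoff=0.0000, prob=0.129251
UDU: M=57.0000, payoff=9.1400, prob=0.120438
DUU: M=55.5750, payoff=7.7150, prob=0.120438
UUU: M=128.2500, payoff=80.3900, prob=0.112226
Price = Σ prob·payoff / R^3 = 16.766495 / 1.191016 = 14.0775

price = 14.0775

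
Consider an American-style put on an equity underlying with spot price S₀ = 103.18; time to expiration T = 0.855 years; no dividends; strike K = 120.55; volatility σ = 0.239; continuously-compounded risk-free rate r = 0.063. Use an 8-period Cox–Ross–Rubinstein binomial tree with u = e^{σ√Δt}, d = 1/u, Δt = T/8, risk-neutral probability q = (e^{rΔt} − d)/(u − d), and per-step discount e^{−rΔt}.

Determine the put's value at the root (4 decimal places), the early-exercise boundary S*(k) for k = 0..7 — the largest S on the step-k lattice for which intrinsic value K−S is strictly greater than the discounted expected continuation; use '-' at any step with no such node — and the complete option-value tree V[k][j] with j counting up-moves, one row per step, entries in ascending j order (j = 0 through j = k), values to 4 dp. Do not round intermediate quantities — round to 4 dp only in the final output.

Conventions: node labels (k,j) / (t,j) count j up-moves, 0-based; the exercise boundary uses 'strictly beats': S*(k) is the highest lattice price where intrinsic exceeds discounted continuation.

price = 18.1816
boundary = - 95.4251 88.2531 95.4251 103.1800 95.4251 103.1800 111.5651
tree:
18.1816
25.1249 12.1004
32.2969 17.7805 7.0897
38.9299 25.1249 11.3294 3.3248
45.0644 32.2969 17.3700 5.9809 0.9516
50.7378 38.9299 25.1249 10.4296 2.0114 0.0000
55.9848 45.0644 32.2969 17.3700 4.2511 0.0000 0.0000
60.8375 50.7378 38.9299 25.1249 8.9849 0.0000 0.0000 0.0000
65.3254 55.9848 45.0644 32.2969 17.3700 0.0000 0.0000 0.0000 0.0000

params: Δt=0.10687 u=1.08127 d=0.92484 q=0.52367 e^(-rΔt)=0.99329
t_8 payoffs: 65.3254 55.9848 45.0644 32.2969 17.3700 0.0000 0.0000 0.0000 0.0000
t_7: node(7,0) S=59.7125 payoff=60.8375 vs cont=60.0285 → 60.8375 [stop]  node(7,1) S=69.8122 payoff=50.7378 vs cont=49.9289 → 50.7378 [stop]  node(7,2) S=81.6201 payoff=38.9299 vs cont=38.1210 → 38.9299 [stop]  node(7,3) S=95.4251 payoff=25.1249 vs cont=24.3159 → 25.1249 [stop]  node(7,4) S=111.5651 payoff=8.9849 vs cont=8.2184 → 8.9849 [stop]  node(7,5) S=130.4350 payoff=0.0000 vs cont=0.0000 → 0.0000 [wait]  node(7,6) S=152.4965 payoff=0.0000 vs cont=0.0000 → 0.0000 [wait]  node(7,7) S=178.2894 payoff=0.0000 vs cont=0.0000 → 0.0000 [wait]  ⇒ S*(7)=111.5651
t_6: node(6,0) S=64.5652 payoff=55.9848 vs cont=55.1759 → 55.9848 [stop]  node(6,1) S=75.4856 payoff=45.0644 vs cont=44.2554 → 45.0644 [stop]  node(6,2) S=88.2531 payoff=32.2969 vs cont=31.4880 → 32.2969 [stop]  node(6,3) S=103.1800 payoff=17.3700 vs cont=16.5610 → 17.3700 [stop]  node(6,4) S=120.6316 payoff=0.0000 vs cont=4.2511 → 4.2511 [wait]  node(6,5) S=141.0350 payoff=0.0000 vs cont=0.0000 → 0.0000 [wait]  node(6,6) S=164.8893 payoff=0.0000 vs cont=0.0000 → 0.0000 [wait]  ⇒ S*(6)=103.1800
t_5: node(5,0) S=69.8122 payoff=50.7378 vs cont=49.9289 → 50.7378 [stop]  node(5,1) S=81.6201 payoff=38.9299 vs cont=38.1210 → 38.9299 [stop]  node(5,2) S=95.4251 payoff=25.1249 vs cont=24.3159 → 25.1249 [stop]  node(5,3) S=111.5651 payoff=8.9849 vs cont=10.4296 → 10.4296 [wait]  node(5,4) S=130.4350 payoff=0.0000 vs cont=2.0114 → 2.0114 [wait]  node(5,5) S=152.4965 payoff=0.0000 vs cont=0.0000 → 0.0000 [wait]  ⇒ S*(5)=95.4251
t_4: node(4,0) S=75.4856 payoff=45.0644 vs cont=44.2554 → 45.0644 [stop]  node(4,1) S=88.2531 payoff=32.2969 vs cont=31.4880 → 32.2969 [stop]  node(4,2) S=103.1800 payoff=17.3700 vs cont=17.3125 → 17.3700 [stop]  node(4,3) S=120.6316 payoff=0.0000 vs cont=5.9809 → 5.9809 [wait]  node(4,4) S=141.0350 payoff=0.0000 vs cont=0.9516 → 0.9516 [wait]  ⇒ S*(4)=103.1800
t_3: node(3,0) S=81.6201 payoff=38.9299 vs cont=38.1210 → 38.9299 [stop]  node(3,1) S=95.4251 payoff=25.1249 vs cont=24.3159 → 25.1249 [stop]  node(3,2) S=111.5651 payoff=8.9849 vs cont=11.3294 → 11.3294 [wait]  node(3,3) S=130.4350 payoff=0.0000 vs cont=3.3248 → 3.3248 [wait]  ⇒ S*(3)=95.4251
t_2: node(2,0) S=88.2531 payoff=32.2969 vs cont=31.4880 → 32.2969 [stop]  node(2,1) S=103.1800 payoff=17.3700 vs cont=17.7805 → 17.7805 [wait]  node(2,2) S=120.6316 payoff=0.0000 vs cont=7.0897 → 7.0897 [wait]  ⇒ S*(2)=88.2531
t_1: node(1,0) S=95.4251 payoff=25.1249 vs cont=24.5295 → 25.1249 [stop]  node(1,1) S=111.5651 payoff=8.9849 vs cont=12.1004 → 12.1004 [wait]  ⇒ S*(1)=95.4251
t_0: node(0,0) S=103.1800 payoff=17.3700 vs cont=18.1816 → 18.1816 [wait]  ⇒ S*(0)=-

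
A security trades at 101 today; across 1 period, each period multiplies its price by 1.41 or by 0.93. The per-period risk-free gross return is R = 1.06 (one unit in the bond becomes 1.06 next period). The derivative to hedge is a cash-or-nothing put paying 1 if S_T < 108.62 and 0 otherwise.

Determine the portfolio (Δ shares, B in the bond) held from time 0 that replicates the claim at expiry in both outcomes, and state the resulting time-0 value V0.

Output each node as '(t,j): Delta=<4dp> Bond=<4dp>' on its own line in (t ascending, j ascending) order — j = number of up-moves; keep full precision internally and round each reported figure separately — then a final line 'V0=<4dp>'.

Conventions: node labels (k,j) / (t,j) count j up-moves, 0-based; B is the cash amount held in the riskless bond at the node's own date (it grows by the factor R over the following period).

No-arbitrage ⇒ martingale measure with p* = (R−d)/(u−d) = 0.2708.
Terminal payoffs: V(1,0)=1.0000, V(1,1)=0.0000
Node (0,0) S=101.0000: V=(p*·0.0000+(1−p*)·1.0000)/1.06=0.6879; Δ=(0.0000−1.0000)/(142.4100−93.9300)=-0.0206; B=V−Δ·S=2.7712
Verification: the root portfolio costs Δ(0,0)·S0 + B(0,0) = 0.6879, matching V0.

(0,0): Delta=-0.0206 Bond=2.7712
V0=0.6879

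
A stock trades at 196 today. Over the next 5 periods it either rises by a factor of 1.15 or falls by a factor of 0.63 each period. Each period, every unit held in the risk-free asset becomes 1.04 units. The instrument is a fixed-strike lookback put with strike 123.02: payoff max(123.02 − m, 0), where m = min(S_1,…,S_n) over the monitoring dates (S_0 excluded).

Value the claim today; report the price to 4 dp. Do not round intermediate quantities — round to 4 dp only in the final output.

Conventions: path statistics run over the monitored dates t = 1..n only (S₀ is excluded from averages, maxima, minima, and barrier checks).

No-arbitrage gives p* = (R−d)/(u−d) = 0.7885: enumerate every path, weight its payoff by its p*-probability, and discount by R^5.
Enumerate all 2^5 = 32 price paths (U = up ×1.15, D = down ×0.63); each path with k up-moves has probability p*^k·(1−p*)^(5−k).
DDDDD: m=19.4518, payoff=103.5682, prob=0.000424
UDDDD: m=35.5072, payoff=87.5128, prob=0.001579
DUDDD: m=35.5072, payoff=87.5128, prob=0.001579
UUDDD: m=64.8147, payoff=58.2053, prob=0.005885
DDUDD: m=35.5072, payoff=87.5128, prob=0.001579
UDUDD: m=64.8147, payoff=58.2053, prob=0.005885
DUUDD: m=64.8147, payoff=58.2053, prob=0.005885
UUUDD: m=118.3125, payoff=4.7075, prob=0.021934
DDDUD: m=35.5072, payoff=87.5128, prob=0.001579
UDDUD: m=64.8147, payoff=58.2053, prob=0.005885
DUDUD: m=64.8147, payoff=58.2053, prob=0.005885
UUDUD: m=118.3125, payoff=4.7075, prob=0.021934
DDUUD: m=64.8147, payoff=58.2053, prob=0.005885
UDUUD: m=118.3125, payoff=4.7075, prob=0.021934
DUUUD: m=118.3125, payoff=4.7075, prob=0.021934
UUUUD: m=215.9673, payoff=0.0000, prob=0.081754
DDDDU: m=30.8758, payoff=92.1442, prob=0.001579
UDDDU: m=56.3606, payoff=66.6594, prob=0.005885
DUDDU: m=56.3606, payoff=66.6594, prob=0.005885
UUDDU: m=102.8804, payoff=20.1396, prob=0.021934
DDUDU: m=56.3606, payoff=66.6594, prob=0.005885
UDUDU: m=102.8804, payoff=20.1396, prob=0.021934
DUUDU: m=102.8804, payoff=20.1396, prob=0.021934
UUUDU: m=187.7976, payoff=0.0000, prob=0.081754
DDDUU: m=49.0092, payoff=74.0108, prob=0.005885
UDDUU: m=89.4613, payoff=33.5587, prob=0.021934
DUDUU: m=89.4613, payoff=33.5587, prob=0.021934
UUDUU: m=163.3023, payoff=0.0000, prob=0.081754
DDUUU: m=77.7924, payoff=45.2276, prob=0.021934
UDUUU: m=142.0020, payoff=0.0000, prob=0.081754
DUUUU: m=123.4800, payoff=0.0000, prob=0.081754
UUUUU: m=225.4000, payoff=0.0000, prob=0.304721
Price = Σ prob·payoff / R^5 = 8.611973 / 1.216653 = 7.0784

price = 7.0784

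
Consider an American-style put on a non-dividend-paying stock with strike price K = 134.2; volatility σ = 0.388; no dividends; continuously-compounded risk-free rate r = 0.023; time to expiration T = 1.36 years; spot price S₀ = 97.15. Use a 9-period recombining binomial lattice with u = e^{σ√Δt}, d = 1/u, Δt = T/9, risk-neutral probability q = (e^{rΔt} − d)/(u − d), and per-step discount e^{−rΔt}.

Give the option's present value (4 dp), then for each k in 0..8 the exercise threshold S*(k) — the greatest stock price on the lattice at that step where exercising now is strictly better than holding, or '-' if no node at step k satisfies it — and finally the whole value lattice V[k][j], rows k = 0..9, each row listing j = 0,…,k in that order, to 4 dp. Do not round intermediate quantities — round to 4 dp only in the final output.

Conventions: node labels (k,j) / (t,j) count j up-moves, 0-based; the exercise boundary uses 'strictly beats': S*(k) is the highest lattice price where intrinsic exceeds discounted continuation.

price = 42.2304
boundary = - - 71.8515 61.7920 71.8515 61.7920 71.8515 83.5486 97.1500
tree:
42.2304
52.0314 31.6585
62.3485 40.9585 21.5652
72.4080 51.3723 29.6968 12.6949
81.0591 62.3485 39.5626 18.9608 5.8310
88.4990 72.4080 50.7349 27.4485 9.6760 1.6047
94.8973 81.0591 62.3485 38.2130 15.6982 3.0606 0.0000
100.3999 88.4990 72.4080 50.6514 24.6832 5.8374 0.0000 0.0000
105.1320 94.8973 81.0591 62.3485 37.0500 11.1334 0.0000 0.0000 0.0000
109.2016 100.3999 88.4990 72.4080 50.6514 21.2344 0.0000 0.0000 0.0000 0.0000

Δt=0.15111  u=1.16280  d=0.86000  q=0.47386  discount=0.99653
step 9 (expiry): payoffs max(K−S,0) = 109.2016 100.3999 88.4990 72.4080 50.6514 21.2344 0.0000 0.0000 0.0000 0.0000
step 8: (k=8,j=0): S=29.0680, K−S=105.1320, hold=104.6664 ⇒ V=105.1320 exercise | (k=8,j=1): S=39.3027, K−S=94.8973, hold=94.4317 ⇒ V=94.8973 exercise | (k=8,j=2): S=53.1409, K−S=81.0591, hold=80.5935 ⇒ V=81.0591 exercise | (k=8,j=3): S=71.8515, K−S=62.3485, hold=61.8829 ⇒ V=62.3485 exercise | (k=8,j=4): S=97.1500, K−S=37.0500, hold=36.5844 ⇒ V=37.0500 exercise | (k=8,j=5): S=131.3559, K−S=2.8441, hold=11.1334 ⇒ V=11.1334 continue | (k=8,j=6): S=177.6056, K−S=0.0000, hold=0.0000 ⇒ V=0.0000 continue | (k=8,j=7): S=240.1395, K−S=0.0000, hold=0.0000 ⇒ V=0.0000 continue | (k=8,j=8): S=324.6912, K−S=0.0000, hold=0.0000 ⇒ V=0.0000 continue  boundary S*=97.1500
step 7: (k=7,j=0): S=33.8001, K−S=100.3999, hold=99.9342 ⇒ V=100.3999 exercise | (k=7,j=1): S=45.7010, K−S=88.4990, hold=88.0334 ⇒ V=88.4990 exercise | (k=7,j=2): S=61.7920, K−S=72.4080, hold=71.9424 ⇒ V=72.4080 exercise | (k=7,j=3): S=83.5486, K−S=50.6514, hold=50.1858 ⇒ V=50.6514 exercise | (k=7,j=4): S=112.9656, K−S=21.2344, hold=24.6832 ⇒ V=24.6832 continue | (k=7,j=5): S=152.7401, K−S=0.0000, hold=5.8374 ⇒ V=5.8374 continue | (k=7,j=6): S=206.5190, K−S=0.0000, hold=0.0000 ⇒ V=0.0000 continue | (k=7,j=7): S=279.2332, K−S=0.0000, hold=0.0000 ⇒ V=0.0000 continue  boundary S*=83.5486
step 6: (k=6,j=0): S=39.3027, K−S=94.8973, hold=94.4317 ⇒ V=94.8973 exercise | (k=6,j=1): S=53.1409, K−S=81.0591, hold=80.5935 ⇒ V=81.0591 exercise | (k=6,j=2): S=71.8515, K−S=62.3485, hold=61.8829 ⇒ V=62.3485 exercise | (k=6,j=3): S=97.1500, K−S=37.0500, hold=38.2130 ⇒ V=38.2130 continue | (k=6,j=4): S=131.3559, K−S=2.8441, hold=15.6982 ⇒ V=15.6982 continue | (k=6,j=5): S=177.6056, K−S=0.0000, hold=3.0606 ⇒ V=3.0606 continue | (k=6,j=6): S=240.1395, K−S=0.0000, hold=0.0000 ⇒ V=0.0000 continue  boundary S*=71.8515
step 5: (k=5,j=0): S=45.7010, K−S=88.4990, hold=88.0334 ⇒ V=88.4990 exercise | (k=5,j=1): S=61.7920, K−S=72.4080, hold=71.9424 ⇒ V=72.4080 exercise | (k=5,j=2): S=83.5486, K−S=50.6514, hold=50.7349 ⇒ V=50.7349 continue | (k=5,j=3): S=112.9656, K−S=21.2344, hold=27.4485 ⇒ V=27.4485 continue | (k=5,j=4): S=152.7401, K−S=0.0000, hold=9.6760 ⇒ V=9.6760 continue | (k=5,j=5): S=206.5190, K−S=0.0000, hold=1.6047 ⇒ V=1.6047 continue  boundary S*=61.7920
step 4: (k=4,j=0): S=53.1409, K−S=81.0591, hold=80.5935 ⇒ V=81.0591 exercise | (k=4,j=1): S=71.8515, K−S=62.3485, hold=61.9223 ⇒ V=62.3485 exercise | (k=4,j=2): S=97.1500, K−S=37.0500, hold=39.5626 ⇒ V=39.5626 continue | (k=4,j=3): S=131.3559, K−S=2.8441, hold=18.9608 ⇒ V=18.9608 continue | (k=4,j=4): S=177.6056, K−S=0.0000, hold=5.8310 ⇒ V=5.8310 continue  boundary S*=71.8515
step 3: (k=3,j=0): S=61.7920, K−S=72.4080, hold=71.9424 ⇒ V=72.4080 exercise | (k=3,j=1): S=83.5486, K−S=50.6514, hold=51.3723 ⇒ V=51.3723 continue | (k=3,j=2): S=112.9656, K−S=21.2344, hold=29.6968 ⇒ V=29.6968 continue | (k=3,j=3): S=152.7401, K−S=0.0000, hold=12.6949 ⇒ V=12.6949 continue  boundary S*=61.7920
step 2: (k=2,j=0): S=71.8515, K−S=62.3485, hold=62.2233 ⇒ V=62.3485 exercise | (k=2,j=1): S=97.1500, K−S=37.0500, hold=40.9585 ⇒ V=40.9585 continue | (k=2,j=2): S=131.3559, K−S=2.8441, hold=21.5652 ⇒ V=21.5652 continue  boundary S*=71.8515
step 1: (k=1,j=0): S=83.5486, K−S=50.6514, hold=52.0314 ⇒ V=52.0314 continue | (k=1,j=1): S=112.9656, K−S=21.2344, hold=31.6585 ⇒ V=31.6585 continue  boundary S*=-
step 0: (k=0,j=0): S=97.1500, K−S=37.0500, hold=42.2304 ⇒ V=42.2304 continue  boundary S*=-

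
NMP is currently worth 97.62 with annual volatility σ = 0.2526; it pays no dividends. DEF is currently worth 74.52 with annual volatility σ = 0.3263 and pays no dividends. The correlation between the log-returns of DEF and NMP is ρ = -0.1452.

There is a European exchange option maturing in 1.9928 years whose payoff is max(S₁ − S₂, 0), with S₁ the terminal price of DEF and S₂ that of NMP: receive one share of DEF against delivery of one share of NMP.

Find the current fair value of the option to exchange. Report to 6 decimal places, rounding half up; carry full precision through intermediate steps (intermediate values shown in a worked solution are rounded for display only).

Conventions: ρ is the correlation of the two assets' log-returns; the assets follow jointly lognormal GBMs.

exchange price = 11.345352

σ_eff = √(σ₁² + σ₂² − 2ρσ₁σ₂) = √(0.3263² + 0.2526² − 2·-0.1452·0.3263·0.2526) = 0.440697
d₁ = (ln(S₁/S₂) + (q₂ − q₁ + σ_eff²/2)T) / (σ_eff√T) = (ln(74.52/97.62) + (0.0 − 0.0 + 0.097107)·1.9928) / 0.622117 = -0.122967
d₂ = d₁ − σ_eff√T = -0.122967 − 0.622117 = -0.745084
N(d₁) = 0.451067,  N(d₂) = 0.228110
V = S₁·e^{−q₁T}·N(d₁) − S₂·e^{−q₂T}·N(d₂) = 33.613489 − 22.268137 = 11.345352
Key observation: pricing in NMP-units makes this a unit-strike call on the ratio S₁/S₂ — the risk-free rate cancels and cannot affect the value.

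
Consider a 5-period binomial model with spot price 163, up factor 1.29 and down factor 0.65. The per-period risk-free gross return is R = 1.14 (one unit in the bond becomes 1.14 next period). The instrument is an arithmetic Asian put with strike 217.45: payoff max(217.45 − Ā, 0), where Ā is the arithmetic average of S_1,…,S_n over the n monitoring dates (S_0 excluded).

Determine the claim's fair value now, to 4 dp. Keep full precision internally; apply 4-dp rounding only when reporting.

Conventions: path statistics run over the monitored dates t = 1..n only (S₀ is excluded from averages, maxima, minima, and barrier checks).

Risk-neutral up-probability p* = (R−d)/(u−d) = (1.14−0.65)/(1.29−0.65) = 0.7656; the claim prices as the p*-weighted sum of path payoffs discounted by R^5.
Enumerate all 2^5 = 32 price paths (U = up ×1.29, D = down ×0.65); each path with k up-moves has probability p*^k·(1−p*)^(5−k).
DDDDD: Ā=53.5181, payoff=163.9319, prob=0.000707
UDDDD: Ā=106.2129, payoff=111.2371, prob=0.002310
DUDDD: Ā=85.3489, payoff=132.1011, prob=0.002310
UUDDD: Ā=169.3847, payoff=48.0653, prob=0.007547
DDUDD: Ā=71.7873, payoff=145.6627, prob=0.002310
UDUDD: Ā=142.4702, payoff=74.9798, prob=0.007547
DUUDD: Ā=121.6062, payoff=95.8438, prob=0.007547
UUUDD: Ā=241.3415, payoff=0.0000, prob=0.024653
DDDUD: Ā=62.9723, payoff=154.4777, prob=0.002310
UDDUD: Ā=124.9757, payoff=92.4743, prob=0.007547
DUDUD: Ā=104.1117, payoff=113.3383, prob=0.007547
UUDUD: Ā=206.6217, payoff=10.8283, prob=0.024653
DDUUD: Ā=90.5501, payoff=126.8999, prob=0.007547
UDUUD: Ā=179.7071, payoff=37.7429, prob=0.024653
DUUUD: Ā=158.8431, payoff=58.6069, prob=0.024653
UUUUD: Ā=315.2425, payoff=0.0000, prob=0.080533
DDDDU: Ā=57.2425, payoff=160.2075, prob=0.002310
UDDDU: Ā=113.6043, payoff=103.8457, prob=0.007547
DUDDU: Ā=92.7403, payoff=124.7097, prob=0.007547
UUDDU: Ā=184.0538, payoff=33.3962, prob=0.024653
DDUDU: Ā=79.1787, payoff=138.2713, prob=0.007547
UDUDU: Ā=157.1393, payoff=60.3107, prob=0.024653
DUUDU: Ā=136.2753, payoff=81.1747, prob=0.024653
UUUDU: Ā=270.4540, payoff=0.0000, prob=0.080533
DDDUU: Ā=70.3637, payoff=147.0863, prob=0.007547
UDDUU: Ā=139.6448, payoff=77.8052, prob=0.024653
DUDUU: Ā=118.7808, payoff=98.6692, prob=0.024653
UUDUU: Ā=235.7342, payoff=0.0000, prob=0.080533
DDUUU: Ā=105.2192, payoff=112.2308, prob=0.024653
UDUUU: Ā=208.8197, payoff=8.6303, prob=0.080533
DUUUU: Ā=187.9557, payoff=29.4943, prob=0.080533
UUUUU: Ā=373.0197, payoff=0.0000, prob=0.263076
Price = Σ prob·payoff / R^5 = 26.924324 / 1.925415 = 13.9837

price = 13.9837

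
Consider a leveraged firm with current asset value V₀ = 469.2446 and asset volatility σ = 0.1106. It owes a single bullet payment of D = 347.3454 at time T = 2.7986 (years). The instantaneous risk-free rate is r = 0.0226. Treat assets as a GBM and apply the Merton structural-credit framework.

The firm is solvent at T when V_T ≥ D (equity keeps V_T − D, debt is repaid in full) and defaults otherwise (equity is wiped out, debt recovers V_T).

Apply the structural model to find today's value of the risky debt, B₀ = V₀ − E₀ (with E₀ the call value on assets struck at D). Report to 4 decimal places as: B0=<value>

Work the structural quantities from V₀ = 469.2446 against face 347.3454:
d₁ = [ln(V₀/D) + (r + σ²/2)T] / (σ√T)
   = [ln(469.2446/347.3454) + (0.0226 + 0.5·0.1106²)·2.7986] / (0.1106·√2.7986)
   = [0.300804 + 0.080365] / 0.185023 = 2.060121
d₂ = d₁ − σ√T = 2.060121 − 0.185023 = 1.875098
N(d₁) = 0.980307,  N(d₂) = 0.969610,  e^(−rT) = 0.938710
E₀ = V₀·N(d₁) − D·e^(−rT)·N(d₂)
   = 469.2446·0.980307 − 347.3454·0.938710·0.969610 = 143.855569
B₀ = V₀ − E₀ = 469.2446 − 143.855569 = 325.389031

B0=325.3890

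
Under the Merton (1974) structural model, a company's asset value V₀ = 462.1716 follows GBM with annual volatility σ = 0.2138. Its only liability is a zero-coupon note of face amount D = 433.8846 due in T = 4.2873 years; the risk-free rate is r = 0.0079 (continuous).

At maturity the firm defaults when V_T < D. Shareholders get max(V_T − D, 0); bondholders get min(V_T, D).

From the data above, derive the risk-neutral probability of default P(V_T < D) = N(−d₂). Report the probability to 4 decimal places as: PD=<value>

With assets at 462.1716 and a single debt payment of 433.8846 at 4.2873 years:
d₁ = [ln(V₀/D) + (r + σ²/2)T] / (σ√T)
   = [ln(462.1716/433.8846) + (0.0079 + 0.5·0.2138²)·4.2873] / (0.2138·√4.2873)
   = [0.063158 + 0.131857] / 0.442690 = 0.440522
d₂ = d₁ − σ√T = 0.440522 − 0.442690 = -0.002168
risk-neutral PD = N(−d₂) = N(0.002168) = 0.500865

PD=0.5009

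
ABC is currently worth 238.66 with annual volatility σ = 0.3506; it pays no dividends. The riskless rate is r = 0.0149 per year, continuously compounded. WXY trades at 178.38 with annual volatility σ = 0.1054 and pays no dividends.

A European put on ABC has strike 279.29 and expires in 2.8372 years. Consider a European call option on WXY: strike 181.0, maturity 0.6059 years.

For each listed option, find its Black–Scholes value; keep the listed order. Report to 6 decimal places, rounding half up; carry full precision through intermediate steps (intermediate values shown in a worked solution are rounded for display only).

[ABC put K=279.29]
σ√T = 0.3506·√2.8372 = 0.590550
d₁ = (ln(S/K) + (r+σ²/2)T) / (σ√T) = (ln(238.66/279.29) + (0.0149+0.3506²/2)·2.8372) / 0.590550 = (-0.157211 + 0.216649) / 0.590550 = 0.100649
d₂ = d₁ − σ√T = 0.100649 − 0.590550 = -0.489901
e^{−rT} = 0.958607
N(−d₁) = 0.459914,  N(−d₂) = 0.687898
price = K·e^{−rT}·N(−d₂) − S·N(−d₁) = 184.170469 − 109.763193 = 74.407276
[WXY call K=181.0]
σ√T = 0.1054·√0.6059 = 0.082043
d₁ = (ln(S/K) + (r+σ²/2)T) / (σ√T) = (ln(178.38/181.0) + (0.0149+0.1054²/2)·0.6059) / 0.082043 = (-0.014581 + 0.012393) / 0.082043 = -0.026663
d₂ = d₁ − σ√T = -0.026663 − 0.082043 = -0.108706
e^{−rT} = 0.991013
N(d₁) = 0.489364,  N(d₂) = 0.456718
price = S·N(d₁) − K·e^{−rT}·N(d₂) = 87.292810 − 81.923007 = 5.369804

price(ABC put K=279.29) = 74.407276
price(WXY call K=181.0) = 5.369804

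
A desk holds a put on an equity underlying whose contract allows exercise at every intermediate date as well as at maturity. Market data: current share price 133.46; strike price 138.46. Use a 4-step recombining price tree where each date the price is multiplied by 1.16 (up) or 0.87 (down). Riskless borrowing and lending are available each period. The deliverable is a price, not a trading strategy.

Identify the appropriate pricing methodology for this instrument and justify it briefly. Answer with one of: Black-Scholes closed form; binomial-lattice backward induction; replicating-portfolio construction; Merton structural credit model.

framework: binomial-lattice backward induction

Key observation: the defining feature is the embedded early-exercise option across 4 discrete dates on the spot-133.46 tree; pricing the strike-138.46 put means working backward with an exercise test at every node.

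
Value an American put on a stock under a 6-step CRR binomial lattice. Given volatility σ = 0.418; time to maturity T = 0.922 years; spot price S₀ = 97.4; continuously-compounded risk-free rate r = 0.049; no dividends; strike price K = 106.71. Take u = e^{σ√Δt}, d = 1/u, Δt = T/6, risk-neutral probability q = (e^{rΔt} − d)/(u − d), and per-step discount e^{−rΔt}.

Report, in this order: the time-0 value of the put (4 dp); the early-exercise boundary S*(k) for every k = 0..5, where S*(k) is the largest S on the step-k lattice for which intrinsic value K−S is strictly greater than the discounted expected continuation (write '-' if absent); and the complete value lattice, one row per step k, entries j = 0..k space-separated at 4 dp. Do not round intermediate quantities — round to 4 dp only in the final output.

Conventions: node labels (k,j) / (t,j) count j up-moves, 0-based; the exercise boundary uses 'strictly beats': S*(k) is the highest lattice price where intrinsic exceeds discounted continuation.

price = 19.3910
boundary = - - - 59.5761 70.1834 82.6793
tree:
19.3910
27.1283 11.3828
36.5639 17.4168 5.0789
47.1339 25.7816 8.7035 1.2645
56.1381 36.5266 14.6422 2.4599 0.0000
63.7814 47.1339 24.0307 4.7856 0.0000 0.0000
70.2695 56.1381 36.5266 9.3100 0.0000 0.0000 0.0000

params: Δt=0.15367 u=1.17805 d=0.84886 q=0.48209 e^(-rΔt)=0.99250
t_6 payoffs: 70.2695 56.1381 36.5266 9.3100 0.0000 0.0000 0.0000
t_5: node(5,0) S=42.9286 payoff=63.7814 vs cont=62.9809 → 63.7814 [stop]  node(5,1) S=59.5761 payoff=47.1339 vs cont=46.3335 → 47.1339 [stop]  node(5,2) S=82.6793 payoff=24.0307 vs cont=23.2303 → 24.0307 [stop]  node(5,3) S=114.7417 payoff=0.0000 vs cont=4.7856 → 4.7856 [wait]  node(5,4) S=159.2378 payoff=0.0000 vs cont=0.0000 → 0.0000 [wait]  node(5,5) S=220.9891 payoff=0.0000 vs cont=0.0000 → 0.0000 [wait]  ⇒ S*(5)=82.6793
t_4: node(4,0) S=50.5719 payoff=56.1381 vs cont=55.3376 → 56.1381 [stop]  node(4,1) S=70.1834 payoff=36.5266 vs cont=35.7262 → 36.5266 [stop]  node(4,2) S=97.4000 payoff=9.3100 vs cont=14.6422 → 14.6422 [wait]  node(4,3) S=135.1711 payoff=0.0000 vs cont=2.4599 → 2.4599 [wait]  node(4,4) S=187.5895 payoff=0.0000 vs cont=0.0000 → 0.0000 [wait]  ⇒ S*(4)=70.1834
t_3: node(3,0) S=59.5761 payoff=47.1339 vs cont=46.3335 → 47.1339 [stop]  node(3,1) S=82.6793 payoff=24.0307 vs cont=25.7816 → 25.7816 [wait]  node(3,2) S=114.7417 payoff=0.0000 vs cont=8.7035 → 8.7035 [wait]  node(3,3) S=159.2378 payoff=0.0000 vs cont=1.2645 → 1.2645 [wait]  ⇒ S*(3)=59.5761
t_2: node(2,0) S=70.1834 payoff=36.5266 vs cont=36.5639 → 36.5639 [wait]  node(2,1) S=97.4000 payoff=9.3100 vs cont=17.4168 → 17.4168 [wait]  node(2,2) S=135.1711 payoff=0.0000 vs cont=5.0789 → 5.0789 [wait]  ⇒ S*(2)=-
t_1: node(1,0) S=82.6793 payoff=24.0307 vs cont=27.1283 → 27.1283 [wait]  node(1,1) S=114.7417 payoff=0.0000 vs cont=11.3828 → 11.3828 [wait]  ⇒ S*(1)=-
t_0: node(0,0) S=97.4000 payoff=9.3100 vs cont=19.3910 → 19.3910 [wait]  ⇒ S*(0)=-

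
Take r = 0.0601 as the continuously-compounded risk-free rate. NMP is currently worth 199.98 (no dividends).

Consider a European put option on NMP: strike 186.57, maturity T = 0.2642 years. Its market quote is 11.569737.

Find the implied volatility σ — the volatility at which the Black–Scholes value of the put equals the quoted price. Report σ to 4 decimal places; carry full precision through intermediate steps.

sigma = 0.4747

At σ = 0.4747 the Black–Scholes value reproduces the quote:
σ√T = 0.4747·√0.2642 = 0.243998
d₁ = (ln(S/K) + (r+σ²/2)T) / (σ√T) = (ln(199.98/186.57) + (0.0601+0.4747²/2)·0.2642) / 0.243998 = (0.069411 + 0.045646) / 0.243998 = 0.471548
d₂ = d₁ − σ√T = 0.471548 − 0.243998 = 0.227551
e^{−rT} = 0.984247
N(−d₁) = 0.318625,  N(−d₂) = 0.409998
V = K·e^{−rT}·N(−d₂) − S·N(−d₁) = 75.288280 − 63.718543 = 11.569737 (the quoted price), and the Black–Scholes price is strictly increasing in σ, so σ is unique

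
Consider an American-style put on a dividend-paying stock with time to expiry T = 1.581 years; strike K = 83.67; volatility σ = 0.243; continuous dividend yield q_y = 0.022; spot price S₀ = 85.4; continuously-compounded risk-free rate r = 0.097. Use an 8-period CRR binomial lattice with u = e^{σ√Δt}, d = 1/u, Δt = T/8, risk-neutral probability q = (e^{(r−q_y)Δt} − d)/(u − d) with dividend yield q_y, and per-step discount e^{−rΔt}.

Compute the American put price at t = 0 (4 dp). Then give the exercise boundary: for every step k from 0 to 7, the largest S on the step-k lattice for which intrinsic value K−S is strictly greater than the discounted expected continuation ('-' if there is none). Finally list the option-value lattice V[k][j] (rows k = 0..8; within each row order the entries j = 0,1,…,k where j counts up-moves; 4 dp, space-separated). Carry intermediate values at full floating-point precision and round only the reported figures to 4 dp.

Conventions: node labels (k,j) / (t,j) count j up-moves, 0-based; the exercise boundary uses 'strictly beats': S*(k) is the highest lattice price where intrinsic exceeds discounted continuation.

price = 5.8922
boundary = - - 68.8063 61.7608 68.8063 61.7608 68.8063 76.6554
tree:
5.8922
9.5143 3.0418
14.8637 5.3337 1.2137
21.9092 9.0745 2.3631 0.2859
28.2332 14.8637 4.5065 0.6362 0.0000
33.9097 21.9092 8.3541 1.4161 0.0000 0.0000
39.0049 28.2332 14.8637 3.1517 0.0000 0.0000 0.0000
43.5784 33.9097 21.9092 7.0146 0.0000 0.0000 0.0000 0.0000
47.6836 39.0049 28.2332 14.8637 0.0000 0.0000 0.0000 0.0000 0.0000

Δt=0.19762  u=1.11408  d=0.89760  q=0.54200  discount=0.98101
step 8 (expiry): payoffs max(K−S,0) = 47.6836 39.0049 28.2332 14.8637 0.0000 0.0000 0.0000 0.0000 0.0000
step 7: (k=7,j=0): S=40.0916, K−S=43.5784, hold=42.1637 ⇒ V=43.5784 exercise | (k=7,j=1): S=49.7603, K−S=33.9097, hold=32.5369 ⇒ V=33.9097 exercise | (k=7,j=2): S=61.7608, K−S=21.9092, hold=20.5885 ⇒ V=21.9092 exercise | (k=7,j=3): S=76.6554, K−S=7.0146, hold=6.6783 ⇒ V=7.0146 exercise | (k=7,j=4): S=95.1421, K−S=0.0000, hold=0.0000 ⇒ V=0.0000 continue | (k=7,j=5): S=118.0872, K−S=0.0000, hold=0.0000 ⇒ V=0.0000 continue | (k=7,j=6): S=146.5658, K−S=0.0000, hold=0.0000 ⇒ V=0.0000 continue | (k=7,j=7): S=181.9126, K−S=0.0000, hold=0.0000 ⇒ V=0.0000 continue  boundary S*=76.6554
step 6: (k=6,j=0): S=44.6651, K−S=39.0049, hold=37.6101 ⇒ V=39.0049 exercise | (k=6,j=1): S=55.4368, K−S=28.2332, hold=26.8851 ⇒ V=28.2332 exercise | (k=6,j=2): S=68.8063, K−S=14.8637, hold=13.5736 ⇒ V=14.8637 exercise | (k=6,j=3): S=85.4000, K−S=0.0000, hold=3.1517 ⇒ V=3.1517 continue | (k=6,j=4): S=105.9956, K−S=0.0000, hold=0.0000 ⇒ V=0.0000 continue | (k=6,j=5): S=131.5582, K−S=0.0000, hold=0.0000 ⇒ V=0.0000 continue | (k=6,j=6): S=163.2855, K−S=0.0000, hold=0.0000 ⇒ V=0.0000 continue  boundary S*=68.8063
step 5: (k=5,j=0): S=49.7603, K−S=33.9097, hold=32.5369 ⇒ V=33.9097 exercise | (k=5,j=1): S=61.7608, K−S=21.9092, hold=20.5885 ⇒ V=21.9092 exercise | (k=5,j=2): S=76.6554, K−S=7.0146, hold=8.3541 ⇒ V=8.3541 continue | (k=5,j=3): S=95.1421, K−S=0.0000, hold=1.4161 ⇒ V=1.4161 continue | (k=5,j=4): S=118.0872, K−S=0.0000, hold=0.0000 ⇒ V=0.0000 continue | (k=5,j=5): S=146.5658, K−S=0.0000, hold=0.0000 ⇒ V=0.0000 continue  boundary S*=61.7608
step 4: (k=4,j=0): S=55.4368, K−S=28.2332, hold=26.8851 ⇒ V=28.2332 exercise | (k=4,j=1): S=68.8063, K−S=14.8637, hold=14.2858 ⇒ V=14.8637 exercise | (k=4,j=2): S=85.4000, K−S=0.0000, hold=4.5065 ⇒ V=4.5065 continue | (k=4,j=3): S=105.9956, K−S=0.0000, hold=0.6362 ⇒ V=0.6362 continue | (k=4,j=4): S=131.5582, K−S=0.0000, hold=0.0000 ⇒ V=0.0000 continue  boundary S*=68.8063
step 3: (k=3,j=0): S=61.7608, K−S=21.9092, hold=20.5885 ⇒ V=21.9092 exercise | (k=3,j=1): S=76.6554, K−S=7.0146, hold=9.0745 ⇒ V=9.0745 continue | (k=3,j=2): S=95.1421, K−S=0.0000, hold=2.3631 ⇒ V=2.3631 continue | (k=3,j=3): S=118.0872, K−S=0.0000, hold=0.2859 ⇒ V=0.2859 continue  boundary S*=61.7608
step 2: (k=2,j=0): S=68.8063, K−S=14.8637, hold=14.6689 ⇒ V=14.8637 exercise | (k=2,j=1): S=85.4000, K−S=0.0000, hold=5.3337 ⇒ V=5.3337 continue | (k=2,j=2): S=105.9956, K−S=0.0000, hold=1.2137 ⇒ V=1.2137 continue  boundary S*=68.8063
step 1: (k=1,j=0): S=76.6554, K−S=7.0146, hold=9.5143 ⇒ V=9.5143 continue | (k=1,j=1): S=95.1421, K−S=0.0000, hold=3.0418 ⇒ V=3.0418 continue  boundary S*=-
step 0: (k=0,j=0): S=85.4000, K−S=0.0000, hold=5.8922 ⇒ V=5.8922 continue  boundary S*=-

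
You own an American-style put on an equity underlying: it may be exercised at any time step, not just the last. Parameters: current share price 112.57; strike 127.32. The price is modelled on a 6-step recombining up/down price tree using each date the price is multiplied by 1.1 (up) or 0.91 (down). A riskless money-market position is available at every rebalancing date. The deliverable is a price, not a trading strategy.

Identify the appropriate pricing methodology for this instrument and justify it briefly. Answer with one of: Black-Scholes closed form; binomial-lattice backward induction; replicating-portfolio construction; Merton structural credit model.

framework: binomial-lattice backward induction

Key observation: an American put (K = 127.32, S₀ = 112.57) on a 6-date tree has no closed form — the optimal stopping decision is embedded and must be resolved recursively from expiry.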